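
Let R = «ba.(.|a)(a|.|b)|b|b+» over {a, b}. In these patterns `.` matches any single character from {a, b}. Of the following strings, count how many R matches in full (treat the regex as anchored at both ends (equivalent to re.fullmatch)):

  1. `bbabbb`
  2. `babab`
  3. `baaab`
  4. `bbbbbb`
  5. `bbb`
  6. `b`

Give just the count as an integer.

1 → no match
2 → match
3 → match
4 → match
5 → match
6 → match
Total matched: 5

5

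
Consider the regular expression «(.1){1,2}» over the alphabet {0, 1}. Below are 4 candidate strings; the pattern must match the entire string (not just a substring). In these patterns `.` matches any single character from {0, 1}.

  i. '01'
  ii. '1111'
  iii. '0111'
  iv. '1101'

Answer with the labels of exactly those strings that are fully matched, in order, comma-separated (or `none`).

i. '01' → match
ii. '1111' → match
iii. '0111' → match
iv. '1101' → match

i, ii, iii, iv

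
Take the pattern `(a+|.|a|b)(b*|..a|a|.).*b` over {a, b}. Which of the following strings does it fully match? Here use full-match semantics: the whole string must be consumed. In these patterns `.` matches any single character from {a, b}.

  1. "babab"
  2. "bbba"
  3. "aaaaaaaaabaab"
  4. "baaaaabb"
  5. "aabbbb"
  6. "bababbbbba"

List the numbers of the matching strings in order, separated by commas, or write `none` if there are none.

1 → match
2 → no match — must end with "b"
3 → match
4 → match
5 → match
6 → no match — must end with "b"

1, 3, 4, 5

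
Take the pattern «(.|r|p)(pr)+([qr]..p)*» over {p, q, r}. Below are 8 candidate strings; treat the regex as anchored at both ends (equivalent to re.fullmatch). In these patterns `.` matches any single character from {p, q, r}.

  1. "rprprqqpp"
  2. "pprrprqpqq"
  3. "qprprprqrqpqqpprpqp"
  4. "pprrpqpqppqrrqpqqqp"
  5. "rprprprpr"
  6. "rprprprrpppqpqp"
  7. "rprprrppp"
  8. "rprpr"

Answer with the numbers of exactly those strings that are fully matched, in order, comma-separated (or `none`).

1, 3, 5, 6, 7, 8

1 → match
2 → no match
3 → match
4 → no match
5 → match
6 → match
7 → match
8 → match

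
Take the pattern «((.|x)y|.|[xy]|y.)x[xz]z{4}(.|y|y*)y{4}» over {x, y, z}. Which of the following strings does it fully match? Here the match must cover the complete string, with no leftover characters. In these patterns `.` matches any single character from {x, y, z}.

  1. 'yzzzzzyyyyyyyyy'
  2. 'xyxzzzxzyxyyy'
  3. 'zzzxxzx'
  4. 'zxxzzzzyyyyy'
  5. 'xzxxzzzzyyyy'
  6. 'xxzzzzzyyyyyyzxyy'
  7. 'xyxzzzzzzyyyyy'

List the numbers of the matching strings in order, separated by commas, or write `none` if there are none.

4

1 → no match
2 → no match
3. 'zzzxxzx' → no match — must end with 'y'
4. 'zxxzzzzyyyyy' → match
5. 'xzxxzzzzyyyy' → no match
6 → no match
7 → no match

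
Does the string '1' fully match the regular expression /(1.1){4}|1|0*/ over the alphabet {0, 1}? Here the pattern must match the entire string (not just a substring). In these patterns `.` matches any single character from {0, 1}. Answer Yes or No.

Yes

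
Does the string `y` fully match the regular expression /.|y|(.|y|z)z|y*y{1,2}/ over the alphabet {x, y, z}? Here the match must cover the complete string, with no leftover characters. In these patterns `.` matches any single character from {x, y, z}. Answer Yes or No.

Yes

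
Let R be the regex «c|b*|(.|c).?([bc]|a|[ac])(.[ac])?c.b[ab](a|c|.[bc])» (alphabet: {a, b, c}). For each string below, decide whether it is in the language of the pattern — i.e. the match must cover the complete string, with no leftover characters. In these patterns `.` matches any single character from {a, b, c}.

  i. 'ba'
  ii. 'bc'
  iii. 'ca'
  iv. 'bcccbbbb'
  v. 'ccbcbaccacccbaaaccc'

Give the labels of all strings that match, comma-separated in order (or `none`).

i. 'ba' → no match
ii. 'bc' → no match
iii. 'ca' → no match
iv. 'bcccbbbb' → match
v → no match

iv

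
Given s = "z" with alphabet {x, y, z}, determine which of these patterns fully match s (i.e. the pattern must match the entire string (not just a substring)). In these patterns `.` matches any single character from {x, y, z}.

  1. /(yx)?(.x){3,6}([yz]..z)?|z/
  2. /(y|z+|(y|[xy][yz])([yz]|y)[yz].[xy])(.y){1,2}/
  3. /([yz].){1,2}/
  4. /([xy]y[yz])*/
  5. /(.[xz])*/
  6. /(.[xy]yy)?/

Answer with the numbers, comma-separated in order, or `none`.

1

1 → match
2 → no match — must end with "y"
3 → no match
4 → no match
5 → no match
6 → no match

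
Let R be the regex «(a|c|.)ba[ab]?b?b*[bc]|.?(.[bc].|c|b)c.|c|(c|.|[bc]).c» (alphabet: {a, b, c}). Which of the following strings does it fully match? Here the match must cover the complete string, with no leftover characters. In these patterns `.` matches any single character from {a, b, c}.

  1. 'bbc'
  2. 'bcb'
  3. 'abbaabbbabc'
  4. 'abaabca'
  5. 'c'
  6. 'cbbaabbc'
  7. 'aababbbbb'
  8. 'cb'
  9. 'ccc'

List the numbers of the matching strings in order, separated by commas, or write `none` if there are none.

1, 2, 5, 9

1 → match
2 → match
3 → no match
4 → no match
5 → match
6 → no match
7 → no match
8 → no match
9 → match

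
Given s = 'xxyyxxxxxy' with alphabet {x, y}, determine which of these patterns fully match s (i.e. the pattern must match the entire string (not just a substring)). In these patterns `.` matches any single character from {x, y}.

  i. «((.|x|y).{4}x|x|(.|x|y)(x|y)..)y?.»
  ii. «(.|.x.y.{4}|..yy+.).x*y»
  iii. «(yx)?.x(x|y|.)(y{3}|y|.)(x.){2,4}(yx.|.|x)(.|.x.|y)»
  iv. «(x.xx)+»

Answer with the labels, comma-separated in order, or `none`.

i → no match
ii → match
iii → match
iv → no match — must end with 'xx'

ii, iii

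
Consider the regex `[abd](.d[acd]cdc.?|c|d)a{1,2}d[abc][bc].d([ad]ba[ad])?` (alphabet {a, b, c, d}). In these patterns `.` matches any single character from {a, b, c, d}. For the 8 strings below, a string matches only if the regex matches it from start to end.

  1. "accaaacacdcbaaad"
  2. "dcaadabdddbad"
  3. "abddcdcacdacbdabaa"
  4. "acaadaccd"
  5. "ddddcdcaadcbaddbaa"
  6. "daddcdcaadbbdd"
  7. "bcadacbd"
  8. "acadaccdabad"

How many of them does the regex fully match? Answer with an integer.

6

1 → no match
2 → match
3 → no match
4. "acaadaccd" → match
5 → match
6 → match
7. "bcadacbd" → match
8. "acadaccdabad" → match
Total matched: 6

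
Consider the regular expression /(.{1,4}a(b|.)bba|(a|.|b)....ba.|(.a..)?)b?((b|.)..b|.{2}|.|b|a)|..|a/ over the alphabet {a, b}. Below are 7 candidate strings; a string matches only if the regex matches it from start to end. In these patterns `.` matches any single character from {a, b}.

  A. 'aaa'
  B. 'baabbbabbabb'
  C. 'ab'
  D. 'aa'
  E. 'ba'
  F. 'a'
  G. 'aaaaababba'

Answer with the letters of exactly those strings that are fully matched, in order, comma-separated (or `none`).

B, C, D, E, F, G

A → no match
B → match
C → match
D → match
E → match
F → match
G → match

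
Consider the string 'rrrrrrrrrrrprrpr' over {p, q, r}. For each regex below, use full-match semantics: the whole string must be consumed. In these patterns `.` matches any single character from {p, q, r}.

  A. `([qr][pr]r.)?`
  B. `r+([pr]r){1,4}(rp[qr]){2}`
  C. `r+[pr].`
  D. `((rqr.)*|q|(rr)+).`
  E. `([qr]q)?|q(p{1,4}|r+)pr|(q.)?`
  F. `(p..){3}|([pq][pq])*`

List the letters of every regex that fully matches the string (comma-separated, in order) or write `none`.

B

A → no match
B → match
C → no match
D → no match
E → no match
F → no match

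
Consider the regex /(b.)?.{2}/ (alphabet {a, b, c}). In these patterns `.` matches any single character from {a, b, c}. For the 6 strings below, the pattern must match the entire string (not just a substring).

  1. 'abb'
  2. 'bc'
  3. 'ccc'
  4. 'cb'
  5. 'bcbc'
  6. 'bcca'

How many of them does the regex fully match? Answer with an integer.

4

1. 'abb' → no match
2. 'bc' → match
3. 'ccc' → no match
4. 'cb' → match
5. 'bcbc' → match
6. 'bcca' → match
Total matched: 4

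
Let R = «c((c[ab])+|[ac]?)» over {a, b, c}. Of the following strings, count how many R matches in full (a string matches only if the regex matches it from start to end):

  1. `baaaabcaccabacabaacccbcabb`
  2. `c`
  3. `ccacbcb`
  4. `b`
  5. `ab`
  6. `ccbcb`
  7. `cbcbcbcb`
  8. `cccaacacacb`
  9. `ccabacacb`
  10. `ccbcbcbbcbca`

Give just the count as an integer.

1 → no match — must start with `c`
2. `c` → match
3. `ccacbcb` → match
4. `b` → no match — must start with `c`
5. `ab` → no match — must start with `c`
6. `ccbcb` → match
7. `cbcbcbcb` → no match
8. `cccaacacacb` → no match
9. `ccabacacb` → no match
10. `ccbcbcbbcbca` → no match
Total matched: 3

3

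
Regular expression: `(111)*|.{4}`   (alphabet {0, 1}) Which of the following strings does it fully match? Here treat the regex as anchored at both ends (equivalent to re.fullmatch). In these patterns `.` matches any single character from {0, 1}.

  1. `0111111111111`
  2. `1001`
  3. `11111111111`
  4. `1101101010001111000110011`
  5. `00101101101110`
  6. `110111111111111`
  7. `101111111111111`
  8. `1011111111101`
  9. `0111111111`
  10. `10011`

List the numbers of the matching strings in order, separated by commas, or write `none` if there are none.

2

1 → no match
2. `1001` → match
3. `11111111111` → no match
4 → no match
5 → no match
6 → no match
7 → no match
8 → no match
9. `0111111111` → no match
10. `10011` → no match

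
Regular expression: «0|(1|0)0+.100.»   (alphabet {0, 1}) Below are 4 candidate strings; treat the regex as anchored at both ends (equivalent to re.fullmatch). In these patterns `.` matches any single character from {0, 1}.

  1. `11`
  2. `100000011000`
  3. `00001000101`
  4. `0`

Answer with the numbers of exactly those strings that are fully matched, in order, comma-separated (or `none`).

1 → no match
2 → match
3 → no match
4 → match

2, 4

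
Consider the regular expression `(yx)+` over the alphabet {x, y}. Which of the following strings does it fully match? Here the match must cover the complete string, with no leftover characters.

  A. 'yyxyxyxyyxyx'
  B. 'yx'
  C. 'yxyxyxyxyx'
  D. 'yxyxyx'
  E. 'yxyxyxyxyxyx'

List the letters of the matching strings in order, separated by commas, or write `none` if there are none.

A → no match — must start with 'yx'
B → match
C → match
D → match
E → match

B, C, D, E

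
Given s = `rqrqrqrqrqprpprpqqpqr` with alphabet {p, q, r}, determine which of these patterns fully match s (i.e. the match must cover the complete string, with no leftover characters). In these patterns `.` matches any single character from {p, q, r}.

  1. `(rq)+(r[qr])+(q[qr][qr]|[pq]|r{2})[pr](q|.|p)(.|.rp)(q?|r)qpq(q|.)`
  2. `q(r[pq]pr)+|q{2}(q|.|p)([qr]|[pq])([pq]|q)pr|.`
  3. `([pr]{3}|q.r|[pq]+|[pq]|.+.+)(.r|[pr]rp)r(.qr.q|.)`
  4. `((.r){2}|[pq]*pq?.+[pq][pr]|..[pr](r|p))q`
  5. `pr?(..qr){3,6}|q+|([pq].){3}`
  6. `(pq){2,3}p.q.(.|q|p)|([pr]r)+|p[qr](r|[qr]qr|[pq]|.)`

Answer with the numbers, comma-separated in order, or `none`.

1 → match
2 → no match
3 → no match
4 → no match — must end with `q`
5 → no match
6 → no match

1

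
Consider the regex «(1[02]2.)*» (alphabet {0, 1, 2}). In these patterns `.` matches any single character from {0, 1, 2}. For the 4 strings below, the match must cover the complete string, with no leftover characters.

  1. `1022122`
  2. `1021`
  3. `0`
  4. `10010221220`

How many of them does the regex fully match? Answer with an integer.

1

1 → no match
2 → match
3 → no match
4 → no match
Total matched: 1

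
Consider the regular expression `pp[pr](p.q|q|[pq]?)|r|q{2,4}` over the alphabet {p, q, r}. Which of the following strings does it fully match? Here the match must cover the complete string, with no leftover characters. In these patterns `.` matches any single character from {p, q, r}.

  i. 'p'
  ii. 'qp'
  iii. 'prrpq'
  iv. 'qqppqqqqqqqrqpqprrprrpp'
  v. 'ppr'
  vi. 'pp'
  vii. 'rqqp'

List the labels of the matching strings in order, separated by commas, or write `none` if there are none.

v

i → no match
ii → no match
iii → no match
iv → no match
v → match
vi → no match
vii → no match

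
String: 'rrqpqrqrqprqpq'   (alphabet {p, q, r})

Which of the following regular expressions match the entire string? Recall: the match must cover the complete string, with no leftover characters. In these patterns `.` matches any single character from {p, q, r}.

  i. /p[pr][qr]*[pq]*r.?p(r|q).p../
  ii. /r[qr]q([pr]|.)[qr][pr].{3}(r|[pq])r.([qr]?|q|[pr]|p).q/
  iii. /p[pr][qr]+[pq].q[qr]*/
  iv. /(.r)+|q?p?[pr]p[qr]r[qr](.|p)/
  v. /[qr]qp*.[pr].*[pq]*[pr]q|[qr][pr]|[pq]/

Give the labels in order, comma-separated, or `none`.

i → no match — must start with 'p'
ii → match
iii → no match — must start with 'p'
iv → no match
v → no match

ii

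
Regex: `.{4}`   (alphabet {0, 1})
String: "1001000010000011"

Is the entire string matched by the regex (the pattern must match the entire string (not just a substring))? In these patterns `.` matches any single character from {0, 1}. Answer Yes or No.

No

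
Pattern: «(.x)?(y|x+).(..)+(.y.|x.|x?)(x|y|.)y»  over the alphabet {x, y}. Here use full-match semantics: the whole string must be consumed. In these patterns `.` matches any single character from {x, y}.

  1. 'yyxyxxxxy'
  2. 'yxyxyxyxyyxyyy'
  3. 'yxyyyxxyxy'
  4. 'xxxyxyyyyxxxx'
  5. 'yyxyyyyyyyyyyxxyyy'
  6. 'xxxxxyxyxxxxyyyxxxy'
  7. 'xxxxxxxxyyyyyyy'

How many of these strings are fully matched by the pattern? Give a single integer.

6

1 → match
2 → match
3 → match
4 → no match — must end with 'y'
5 → match
6 → match
7 → match
Total matched: 6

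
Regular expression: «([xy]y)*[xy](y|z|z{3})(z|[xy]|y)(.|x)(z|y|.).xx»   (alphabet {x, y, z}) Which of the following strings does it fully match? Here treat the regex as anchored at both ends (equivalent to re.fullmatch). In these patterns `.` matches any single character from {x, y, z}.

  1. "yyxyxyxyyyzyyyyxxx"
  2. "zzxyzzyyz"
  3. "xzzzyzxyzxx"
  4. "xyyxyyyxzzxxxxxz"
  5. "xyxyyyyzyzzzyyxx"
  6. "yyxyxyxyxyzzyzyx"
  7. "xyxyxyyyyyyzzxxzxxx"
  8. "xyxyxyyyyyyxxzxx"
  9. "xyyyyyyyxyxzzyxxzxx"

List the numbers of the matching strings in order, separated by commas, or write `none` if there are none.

8

1 → no match
2 → no match — must end with "xx"
3 → no match
4 → no match — must end with "xx"
5 → no match
6 → no match — must end with "xx"
7 → no match
8 → match
9 → no match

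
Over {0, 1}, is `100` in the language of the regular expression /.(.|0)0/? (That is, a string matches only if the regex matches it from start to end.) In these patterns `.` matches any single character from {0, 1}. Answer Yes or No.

Yes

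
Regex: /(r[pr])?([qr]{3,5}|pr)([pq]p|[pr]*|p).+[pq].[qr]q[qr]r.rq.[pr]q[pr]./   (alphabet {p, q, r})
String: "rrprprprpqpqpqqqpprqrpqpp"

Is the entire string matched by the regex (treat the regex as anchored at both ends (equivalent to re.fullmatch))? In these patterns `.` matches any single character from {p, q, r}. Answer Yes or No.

No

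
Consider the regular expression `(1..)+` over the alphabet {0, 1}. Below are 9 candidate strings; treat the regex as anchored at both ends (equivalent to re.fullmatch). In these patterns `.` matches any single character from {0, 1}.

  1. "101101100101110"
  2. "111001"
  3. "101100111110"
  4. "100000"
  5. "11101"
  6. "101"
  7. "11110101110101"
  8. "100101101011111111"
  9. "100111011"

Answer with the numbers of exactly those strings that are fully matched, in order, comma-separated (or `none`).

1, 3, 6

1 → match
2 → no match
3 → match
4 → no match
5 → no match
6 → match
7 → no match
8 → no match
9 → no match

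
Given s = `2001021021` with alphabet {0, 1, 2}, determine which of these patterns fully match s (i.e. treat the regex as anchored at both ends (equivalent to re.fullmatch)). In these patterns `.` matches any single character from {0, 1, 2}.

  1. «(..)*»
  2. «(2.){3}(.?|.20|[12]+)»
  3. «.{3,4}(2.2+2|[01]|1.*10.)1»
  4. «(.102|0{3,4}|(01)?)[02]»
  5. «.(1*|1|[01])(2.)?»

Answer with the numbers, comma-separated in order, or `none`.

1, 3

1 → match
2 → no match
3 → match
4 → no match
5 → no match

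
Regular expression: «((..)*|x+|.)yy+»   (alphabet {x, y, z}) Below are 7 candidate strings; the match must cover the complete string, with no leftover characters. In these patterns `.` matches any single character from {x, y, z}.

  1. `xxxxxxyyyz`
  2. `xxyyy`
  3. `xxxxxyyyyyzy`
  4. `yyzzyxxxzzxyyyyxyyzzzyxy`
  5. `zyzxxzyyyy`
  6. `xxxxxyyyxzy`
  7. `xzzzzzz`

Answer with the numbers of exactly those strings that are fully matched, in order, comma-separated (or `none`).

2, 5

1 → no match — must end with `y`
2 → match
3 → no match
4 → no match
5 → match
6 → no match
7 → no match — must end with `y`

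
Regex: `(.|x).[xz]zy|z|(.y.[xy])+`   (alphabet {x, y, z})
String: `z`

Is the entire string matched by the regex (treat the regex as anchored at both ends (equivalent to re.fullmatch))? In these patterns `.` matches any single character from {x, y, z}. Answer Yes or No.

Yes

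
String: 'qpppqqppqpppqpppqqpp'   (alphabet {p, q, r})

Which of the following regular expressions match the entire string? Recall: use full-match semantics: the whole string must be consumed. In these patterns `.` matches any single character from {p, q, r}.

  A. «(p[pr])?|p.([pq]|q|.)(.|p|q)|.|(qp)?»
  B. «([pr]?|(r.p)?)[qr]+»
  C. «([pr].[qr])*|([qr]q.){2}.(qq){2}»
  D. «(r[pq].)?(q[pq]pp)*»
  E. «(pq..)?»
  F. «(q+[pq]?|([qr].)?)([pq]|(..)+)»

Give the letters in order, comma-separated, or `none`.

D, F

A → no match
B → no match
C → no match
D → match
E → no match
F → match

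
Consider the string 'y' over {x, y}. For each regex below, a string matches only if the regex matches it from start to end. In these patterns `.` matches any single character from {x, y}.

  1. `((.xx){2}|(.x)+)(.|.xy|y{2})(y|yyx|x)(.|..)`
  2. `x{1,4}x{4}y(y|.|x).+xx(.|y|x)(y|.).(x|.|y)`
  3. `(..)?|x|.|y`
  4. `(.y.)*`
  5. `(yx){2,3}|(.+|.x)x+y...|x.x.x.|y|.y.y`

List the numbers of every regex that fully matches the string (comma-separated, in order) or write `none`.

3, 5

1 → no match
2 → no match — must start with 'x'
3 → match
4 → no match
5 → match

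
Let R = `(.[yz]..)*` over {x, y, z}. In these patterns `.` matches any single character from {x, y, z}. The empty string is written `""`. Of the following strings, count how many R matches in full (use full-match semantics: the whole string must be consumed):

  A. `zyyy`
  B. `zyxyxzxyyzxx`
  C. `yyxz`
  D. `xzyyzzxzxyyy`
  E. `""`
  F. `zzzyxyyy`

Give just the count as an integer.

6

A → match
B → match
C → match
D → match
E → match
F → match
Total matched: 6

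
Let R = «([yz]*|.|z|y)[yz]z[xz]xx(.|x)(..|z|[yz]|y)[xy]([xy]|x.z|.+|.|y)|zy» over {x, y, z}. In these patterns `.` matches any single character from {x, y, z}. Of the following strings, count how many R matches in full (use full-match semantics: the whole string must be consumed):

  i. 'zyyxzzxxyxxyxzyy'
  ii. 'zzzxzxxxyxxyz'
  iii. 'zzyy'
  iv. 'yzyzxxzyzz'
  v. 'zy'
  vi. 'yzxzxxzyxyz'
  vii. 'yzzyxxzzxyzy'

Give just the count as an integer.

1

i → no match
ii → no match
iii. 'zzyy' → no match
iv. 'yzyzxxzyzz' → no match
v. 'zy' → match
vi. 'yzxzxxzyxyz' → no match
vii. 'yzzyxxzzxyzy' → no match
Total matched: 1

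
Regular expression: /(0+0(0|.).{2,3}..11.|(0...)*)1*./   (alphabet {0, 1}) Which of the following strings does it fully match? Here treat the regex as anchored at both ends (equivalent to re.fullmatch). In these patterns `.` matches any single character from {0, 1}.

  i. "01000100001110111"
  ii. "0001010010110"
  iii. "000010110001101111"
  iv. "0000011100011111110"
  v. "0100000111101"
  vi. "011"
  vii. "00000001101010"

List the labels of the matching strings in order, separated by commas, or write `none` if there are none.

iv

i → no match
ii → no match
iii → no match
iv → match
v → no match
vi → no match
vii → no match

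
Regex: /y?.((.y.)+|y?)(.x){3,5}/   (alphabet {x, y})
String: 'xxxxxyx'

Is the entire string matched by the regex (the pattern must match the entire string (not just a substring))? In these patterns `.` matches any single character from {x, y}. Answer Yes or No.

Yes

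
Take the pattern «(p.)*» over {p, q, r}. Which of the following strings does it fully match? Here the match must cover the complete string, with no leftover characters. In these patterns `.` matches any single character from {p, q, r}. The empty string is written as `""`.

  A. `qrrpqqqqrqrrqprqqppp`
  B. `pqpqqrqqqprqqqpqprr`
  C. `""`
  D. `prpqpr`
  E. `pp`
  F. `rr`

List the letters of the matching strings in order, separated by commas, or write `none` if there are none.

A → no match
B → no match
C. `""` → match
D. `prpqpr` → match
E. `pp` → match
F. `rr` → no match

C, D, E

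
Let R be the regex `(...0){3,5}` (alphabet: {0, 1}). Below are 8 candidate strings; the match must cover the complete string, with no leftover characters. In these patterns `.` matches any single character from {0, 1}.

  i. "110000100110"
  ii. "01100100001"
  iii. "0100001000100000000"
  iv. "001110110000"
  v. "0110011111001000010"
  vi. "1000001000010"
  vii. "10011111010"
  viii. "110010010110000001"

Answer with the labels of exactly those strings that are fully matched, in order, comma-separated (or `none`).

i → match
ii → no match — must end with "0"
iii → no match
iv → no match
v → no match
vi → no match
vii → no match
viii → no match — must end with "0"

i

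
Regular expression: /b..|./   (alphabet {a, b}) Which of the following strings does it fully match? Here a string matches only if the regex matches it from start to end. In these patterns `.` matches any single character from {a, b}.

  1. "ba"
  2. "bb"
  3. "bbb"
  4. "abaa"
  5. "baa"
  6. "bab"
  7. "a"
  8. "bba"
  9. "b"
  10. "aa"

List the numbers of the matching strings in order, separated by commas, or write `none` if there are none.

1 → no match
2 → no match
3 → match
4 → no match
5 → match
6 → match
7 → match
8 → match
9 → match
10 → no match

3, 5, 6, 7, 8, 9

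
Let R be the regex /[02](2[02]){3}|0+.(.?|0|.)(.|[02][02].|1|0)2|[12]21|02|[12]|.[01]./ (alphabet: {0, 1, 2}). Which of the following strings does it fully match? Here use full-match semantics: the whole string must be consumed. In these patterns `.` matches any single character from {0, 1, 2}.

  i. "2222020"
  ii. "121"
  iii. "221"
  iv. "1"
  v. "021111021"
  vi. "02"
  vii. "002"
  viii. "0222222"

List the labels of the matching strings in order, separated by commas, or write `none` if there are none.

i. "2222020" → match
ii. "121" → match
iii. "221" → match
iv. "1" → match
v. "021111021" → no match
vi. "02" → match
vii. "002" → match
viii. "0222222" → match

i, ii, iii, iv, vi, vii, viii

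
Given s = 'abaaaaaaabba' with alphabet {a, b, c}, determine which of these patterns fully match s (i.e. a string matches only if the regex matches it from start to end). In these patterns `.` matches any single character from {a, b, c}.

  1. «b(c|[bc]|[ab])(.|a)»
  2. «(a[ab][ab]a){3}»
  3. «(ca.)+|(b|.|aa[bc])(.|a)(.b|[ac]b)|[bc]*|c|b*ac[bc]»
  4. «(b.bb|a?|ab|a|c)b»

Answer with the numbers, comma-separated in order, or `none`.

1 → no match — must start with 'b'
2 → match
3 → no match
4 → no match — must end with 'b'

2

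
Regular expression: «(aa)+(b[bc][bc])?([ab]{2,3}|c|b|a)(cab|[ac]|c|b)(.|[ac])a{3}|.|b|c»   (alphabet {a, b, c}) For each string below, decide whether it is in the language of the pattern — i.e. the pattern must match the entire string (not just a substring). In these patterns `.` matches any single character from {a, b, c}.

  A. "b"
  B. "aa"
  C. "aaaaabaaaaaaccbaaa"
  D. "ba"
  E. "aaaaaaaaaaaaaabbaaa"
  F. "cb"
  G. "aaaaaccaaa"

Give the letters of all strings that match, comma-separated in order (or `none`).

A → match
B → no match
C → no match
D → no match
E → match
F → no match
G → match

A, E, G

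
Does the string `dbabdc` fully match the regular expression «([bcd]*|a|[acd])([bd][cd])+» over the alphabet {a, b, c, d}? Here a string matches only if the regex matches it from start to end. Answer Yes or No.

No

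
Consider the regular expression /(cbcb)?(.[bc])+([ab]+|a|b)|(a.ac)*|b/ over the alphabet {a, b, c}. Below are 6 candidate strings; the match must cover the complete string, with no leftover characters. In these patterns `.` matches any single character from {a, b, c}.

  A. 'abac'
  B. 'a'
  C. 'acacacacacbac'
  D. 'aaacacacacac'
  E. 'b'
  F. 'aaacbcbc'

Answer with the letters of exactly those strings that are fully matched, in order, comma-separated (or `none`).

A → match
B → no match
C → no match
D → match
E → match
F → no match

A, D, E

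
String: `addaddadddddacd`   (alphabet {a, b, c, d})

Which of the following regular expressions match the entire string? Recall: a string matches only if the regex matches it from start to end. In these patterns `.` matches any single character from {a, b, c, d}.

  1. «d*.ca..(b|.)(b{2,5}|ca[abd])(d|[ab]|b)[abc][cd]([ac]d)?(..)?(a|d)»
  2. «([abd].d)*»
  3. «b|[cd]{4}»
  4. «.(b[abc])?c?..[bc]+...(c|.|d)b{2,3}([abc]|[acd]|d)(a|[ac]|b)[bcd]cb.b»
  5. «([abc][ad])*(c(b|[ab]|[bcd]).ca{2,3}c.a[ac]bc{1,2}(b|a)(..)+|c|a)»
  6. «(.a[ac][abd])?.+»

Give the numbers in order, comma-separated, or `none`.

2, 6

1 → no match
2 → match
3 → no match
4 → no match — must end with `b`
5 → no match
6 → match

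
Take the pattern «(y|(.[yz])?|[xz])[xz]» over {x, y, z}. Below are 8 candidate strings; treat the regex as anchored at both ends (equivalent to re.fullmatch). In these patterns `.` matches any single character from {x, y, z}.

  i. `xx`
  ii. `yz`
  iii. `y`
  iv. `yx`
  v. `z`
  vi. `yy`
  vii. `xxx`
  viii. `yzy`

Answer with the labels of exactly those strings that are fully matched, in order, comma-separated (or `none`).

i → match
ii → match
iii → no match
iv → match
v → match
vi → no match
vii → no match
viii → no match

i, ii, iv, v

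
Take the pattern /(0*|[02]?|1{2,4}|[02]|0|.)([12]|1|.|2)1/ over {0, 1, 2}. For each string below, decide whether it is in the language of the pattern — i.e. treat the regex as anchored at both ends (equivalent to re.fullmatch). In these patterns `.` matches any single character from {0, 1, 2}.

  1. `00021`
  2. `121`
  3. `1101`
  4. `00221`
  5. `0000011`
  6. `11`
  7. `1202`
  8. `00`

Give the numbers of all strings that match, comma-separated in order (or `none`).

1. `00021` → match
2. `121` → match
3. `1101` → match
4. `00221` → no match
5. `0000011` → match
6. `11` → match
7. `1202` → no match — must end with `1`
8. `00` → no match — must end with `1`

1, 2, 3, 5, 6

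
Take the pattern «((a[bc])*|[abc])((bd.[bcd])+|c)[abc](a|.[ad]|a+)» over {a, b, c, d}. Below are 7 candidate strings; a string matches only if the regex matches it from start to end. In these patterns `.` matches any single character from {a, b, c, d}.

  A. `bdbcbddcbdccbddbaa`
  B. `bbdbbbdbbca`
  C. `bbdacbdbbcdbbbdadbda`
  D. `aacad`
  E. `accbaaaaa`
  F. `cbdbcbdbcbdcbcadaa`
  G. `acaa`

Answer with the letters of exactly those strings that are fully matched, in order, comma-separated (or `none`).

A, B, E, G

A → match
B → match
C → no match
D → no match
E → match
F → no match
G → match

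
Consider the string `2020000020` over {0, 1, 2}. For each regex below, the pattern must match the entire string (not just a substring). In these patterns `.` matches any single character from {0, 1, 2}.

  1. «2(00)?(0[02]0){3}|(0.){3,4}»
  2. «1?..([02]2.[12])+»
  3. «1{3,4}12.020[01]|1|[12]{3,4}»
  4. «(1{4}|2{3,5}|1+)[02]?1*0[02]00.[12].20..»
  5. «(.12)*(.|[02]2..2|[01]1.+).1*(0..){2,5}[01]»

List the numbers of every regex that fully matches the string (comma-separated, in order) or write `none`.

1

1 → match
2 → no match
3 → no match
4 → no match
5 → no match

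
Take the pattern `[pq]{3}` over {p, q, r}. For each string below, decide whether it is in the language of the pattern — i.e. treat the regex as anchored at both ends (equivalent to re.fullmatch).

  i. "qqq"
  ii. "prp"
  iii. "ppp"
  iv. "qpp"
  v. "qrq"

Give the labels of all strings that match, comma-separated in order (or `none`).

i, iii, iv

i → match
ii → no match
iii → match
iv → match
v → no match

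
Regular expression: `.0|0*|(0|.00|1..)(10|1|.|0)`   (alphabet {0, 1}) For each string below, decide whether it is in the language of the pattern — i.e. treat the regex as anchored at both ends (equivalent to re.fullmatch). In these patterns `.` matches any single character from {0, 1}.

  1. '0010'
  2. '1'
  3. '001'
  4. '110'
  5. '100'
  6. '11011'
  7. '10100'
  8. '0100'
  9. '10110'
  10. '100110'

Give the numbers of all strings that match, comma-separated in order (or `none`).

1 → no match
2 → no match
3 → no match
4 → no match
5 → no match
6 → no match
7 → no match
8 → no match
9 → match
10 → no match

9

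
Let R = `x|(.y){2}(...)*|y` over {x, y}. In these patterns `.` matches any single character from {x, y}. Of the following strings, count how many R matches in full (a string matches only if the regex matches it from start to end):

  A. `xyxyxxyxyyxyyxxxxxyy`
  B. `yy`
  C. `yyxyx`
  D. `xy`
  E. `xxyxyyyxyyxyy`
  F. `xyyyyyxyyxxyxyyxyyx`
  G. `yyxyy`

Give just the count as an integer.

A → no match
B → no match
C → no match
D → no match
E → no match
F → match
G → no match
Total matched: 1

1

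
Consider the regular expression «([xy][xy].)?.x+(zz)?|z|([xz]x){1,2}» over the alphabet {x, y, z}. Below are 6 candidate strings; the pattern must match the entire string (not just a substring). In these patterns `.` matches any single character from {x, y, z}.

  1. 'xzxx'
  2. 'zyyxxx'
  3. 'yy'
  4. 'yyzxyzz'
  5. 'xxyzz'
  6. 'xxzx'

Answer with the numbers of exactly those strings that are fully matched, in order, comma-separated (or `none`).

1 → no match
2 → no match
3 → no match
4 → no match
5 → no match
6 → match

6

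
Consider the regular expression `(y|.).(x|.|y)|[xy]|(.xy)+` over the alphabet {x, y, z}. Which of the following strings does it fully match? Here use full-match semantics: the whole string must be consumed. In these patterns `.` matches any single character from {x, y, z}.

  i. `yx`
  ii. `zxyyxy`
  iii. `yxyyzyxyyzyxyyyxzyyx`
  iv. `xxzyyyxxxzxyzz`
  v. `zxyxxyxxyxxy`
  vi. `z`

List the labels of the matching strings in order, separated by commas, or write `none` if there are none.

i. `yx` → no match
ii. `zxyyxy` → match
iii → no match
iv → no match
v. `zxyxxyxxyxxy` → match
vi. `z` → no match

ii, v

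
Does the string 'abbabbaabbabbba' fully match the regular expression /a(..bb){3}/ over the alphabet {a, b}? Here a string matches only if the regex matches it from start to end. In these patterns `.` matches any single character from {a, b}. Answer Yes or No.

No

Every match must end with 'bb', but 'abbabbaabbabbba' does not.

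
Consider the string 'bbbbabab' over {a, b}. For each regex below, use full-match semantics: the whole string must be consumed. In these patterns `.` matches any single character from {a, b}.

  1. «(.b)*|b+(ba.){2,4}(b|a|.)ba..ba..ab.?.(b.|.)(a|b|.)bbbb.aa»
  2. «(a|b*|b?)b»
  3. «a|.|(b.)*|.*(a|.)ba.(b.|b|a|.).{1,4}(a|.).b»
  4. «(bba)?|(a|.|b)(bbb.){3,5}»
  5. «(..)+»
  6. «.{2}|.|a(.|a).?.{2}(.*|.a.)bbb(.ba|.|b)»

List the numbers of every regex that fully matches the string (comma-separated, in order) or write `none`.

1 → match
2 → no match
3 → no match
4 → no match
5 → match
6 → no match

1, 5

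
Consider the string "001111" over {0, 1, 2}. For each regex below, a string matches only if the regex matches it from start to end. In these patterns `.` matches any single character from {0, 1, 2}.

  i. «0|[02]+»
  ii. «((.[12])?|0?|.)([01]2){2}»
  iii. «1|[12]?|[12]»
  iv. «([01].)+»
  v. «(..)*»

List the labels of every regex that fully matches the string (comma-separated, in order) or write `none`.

iv, v

i → no match
ii → no match — must end with "2"
iii → no match
iv → match
v → match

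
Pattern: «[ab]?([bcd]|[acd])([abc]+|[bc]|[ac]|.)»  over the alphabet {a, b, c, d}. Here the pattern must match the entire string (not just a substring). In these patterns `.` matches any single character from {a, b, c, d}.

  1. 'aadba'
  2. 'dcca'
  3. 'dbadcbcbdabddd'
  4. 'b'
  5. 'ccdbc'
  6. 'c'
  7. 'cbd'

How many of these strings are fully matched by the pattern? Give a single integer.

1 → no match
2 → match
3 → no match
4 → no match
5 → no match
6 → no match
7 → no match
Total matched: 1

1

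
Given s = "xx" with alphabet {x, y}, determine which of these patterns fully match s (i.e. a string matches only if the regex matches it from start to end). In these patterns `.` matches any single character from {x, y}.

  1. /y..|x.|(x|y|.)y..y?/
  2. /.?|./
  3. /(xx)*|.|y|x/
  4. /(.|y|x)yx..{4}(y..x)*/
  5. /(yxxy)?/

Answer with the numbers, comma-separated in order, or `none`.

1, 3

1 → match
2 → no match
3 → match
4 → no match
5 → no match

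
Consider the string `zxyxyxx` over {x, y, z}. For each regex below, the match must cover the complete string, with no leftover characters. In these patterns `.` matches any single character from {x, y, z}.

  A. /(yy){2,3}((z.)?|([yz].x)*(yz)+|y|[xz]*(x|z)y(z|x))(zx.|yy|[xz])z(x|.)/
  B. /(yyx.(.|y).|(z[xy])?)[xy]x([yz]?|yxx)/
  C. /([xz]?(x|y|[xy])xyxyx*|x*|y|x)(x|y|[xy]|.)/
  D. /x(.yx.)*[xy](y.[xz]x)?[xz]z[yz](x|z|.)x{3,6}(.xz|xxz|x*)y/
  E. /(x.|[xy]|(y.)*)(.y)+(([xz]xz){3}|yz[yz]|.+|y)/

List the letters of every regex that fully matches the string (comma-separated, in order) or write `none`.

B

A → no match — must start with `yy`
B → match
C → no match
D → no match — must start with `x`
E → no match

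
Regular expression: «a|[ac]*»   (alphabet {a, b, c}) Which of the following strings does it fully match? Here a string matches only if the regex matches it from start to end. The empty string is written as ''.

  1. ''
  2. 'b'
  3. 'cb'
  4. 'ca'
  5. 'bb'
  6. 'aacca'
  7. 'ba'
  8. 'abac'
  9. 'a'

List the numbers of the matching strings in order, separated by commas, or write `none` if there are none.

1. '' → match
2. 'b' → no match
3. 'cb' → no match
4. 'ca' → match
5. 'bb' → no match
6. 'aacca' → match
7. 'ba' → no match
8. 'abac' → no match
9. 'a' → match

1, 4, 6, 9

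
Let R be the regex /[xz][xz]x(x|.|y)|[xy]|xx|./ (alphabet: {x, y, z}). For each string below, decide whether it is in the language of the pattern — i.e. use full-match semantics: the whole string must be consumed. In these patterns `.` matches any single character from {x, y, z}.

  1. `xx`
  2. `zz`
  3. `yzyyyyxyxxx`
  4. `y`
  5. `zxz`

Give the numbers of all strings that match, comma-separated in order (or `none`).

1, 4

1 → match
2 → no match
3 → no match
4 → match
5 → no match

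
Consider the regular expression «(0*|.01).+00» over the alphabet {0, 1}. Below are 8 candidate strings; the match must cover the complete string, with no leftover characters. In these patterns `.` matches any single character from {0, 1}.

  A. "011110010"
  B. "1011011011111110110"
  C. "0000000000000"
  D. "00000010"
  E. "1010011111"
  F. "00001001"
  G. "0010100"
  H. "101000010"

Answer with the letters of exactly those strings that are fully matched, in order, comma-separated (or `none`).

A → no match — must end with "00"
B → no match — must end with "00"
C → match
D → no match — must end with "00"
E → no match — must end with "00"
F → no match — must end with "00"
G → match
H → no match — must end with "00"

C, G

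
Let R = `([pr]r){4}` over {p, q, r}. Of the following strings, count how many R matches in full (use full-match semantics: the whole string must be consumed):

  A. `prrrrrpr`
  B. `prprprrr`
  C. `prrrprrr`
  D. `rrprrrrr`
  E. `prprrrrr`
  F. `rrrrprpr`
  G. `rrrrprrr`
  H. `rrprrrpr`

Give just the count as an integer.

A. `prrrrrpr` → match
B. `prprprrr` → match
C. `prrrprrr` → match
D. `rrprrrrr` → match
E. `prprrrrr` → match
F. `rrrrprpr` → match
G. `rrrrprrr` → match
H. `rrprrrpr` → match
Total matched: 8

8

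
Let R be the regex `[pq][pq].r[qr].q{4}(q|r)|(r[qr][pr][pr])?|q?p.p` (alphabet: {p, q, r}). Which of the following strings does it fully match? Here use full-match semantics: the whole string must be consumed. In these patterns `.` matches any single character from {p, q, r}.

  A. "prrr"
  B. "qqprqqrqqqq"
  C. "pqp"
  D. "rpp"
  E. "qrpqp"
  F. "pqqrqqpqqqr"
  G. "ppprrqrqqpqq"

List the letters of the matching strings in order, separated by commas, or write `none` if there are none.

C

A. "prrr" → no match
B. "qqprqqrqqqq" → no match
C. "pqp" → match
D. "rpp" → no match
E. "qrpqp" → no match
F. "pqqrqqpqqqr" → no match
G. "ppprrqrqqpqq" → no match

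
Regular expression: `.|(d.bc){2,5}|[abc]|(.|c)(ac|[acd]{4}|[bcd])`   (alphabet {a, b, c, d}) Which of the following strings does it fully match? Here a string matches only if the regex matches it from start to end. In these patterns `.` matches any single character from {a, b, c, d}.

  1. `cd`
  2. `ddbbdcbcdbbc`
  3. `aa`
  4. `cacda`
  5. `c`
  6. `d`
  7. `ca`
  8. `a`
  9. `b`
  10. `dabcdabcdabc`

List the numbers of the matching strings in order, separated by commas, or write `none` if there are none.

1, 4, 5, 6, 8, 9, 10

1 → match
2 → no match
3 → no match
4 → match
5 → match
6 → match
7 → no match
8 → match
9 → match
10 → match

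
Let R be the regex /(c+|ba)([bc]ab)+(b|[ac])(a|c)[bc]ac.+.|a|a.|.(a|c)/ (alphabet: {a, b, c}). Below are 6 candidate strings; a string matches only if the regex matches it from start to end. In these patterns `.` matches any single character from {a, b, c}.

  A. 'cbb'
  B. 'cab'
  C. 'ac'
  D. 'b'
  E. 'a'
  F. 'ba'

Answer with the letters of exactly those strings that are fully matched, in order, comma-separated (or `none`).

C, E, F

A → no match
B → no match
C → match
D → no match
E → match
F → match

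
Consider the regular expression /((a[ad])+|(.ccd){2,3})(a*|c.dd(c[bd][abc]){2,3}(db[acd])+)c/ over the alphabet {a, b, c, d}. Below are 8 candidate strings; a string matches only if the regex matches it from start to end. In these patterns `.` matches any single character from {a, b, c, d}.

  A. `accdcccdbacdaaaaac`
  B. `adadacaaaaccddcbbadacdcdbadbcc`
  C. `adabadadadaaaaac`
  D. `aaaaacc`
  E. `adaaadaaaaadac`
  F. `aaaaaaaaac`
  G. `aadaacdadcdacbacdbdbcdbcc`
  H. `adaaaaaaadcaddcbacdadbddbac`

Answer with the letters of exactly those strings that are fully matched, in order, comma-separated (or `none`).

E, F, H

A → no match
B → no match
C → no match
D → no match
E → match
F → match
G → no match
H → match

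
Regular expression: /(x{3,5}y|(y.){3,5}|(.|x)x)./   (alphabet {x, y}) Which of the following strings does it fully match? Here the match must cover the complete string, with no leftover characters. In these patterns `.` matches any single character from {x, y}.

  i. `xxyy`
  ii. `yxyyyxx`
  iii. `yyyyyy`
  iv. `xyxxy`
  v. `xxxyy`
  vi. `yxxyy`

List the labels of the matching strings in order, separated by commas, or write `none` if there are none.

i → no match
ii → match
iii → no match
iv → no match
v → match
vi → no match

ii, v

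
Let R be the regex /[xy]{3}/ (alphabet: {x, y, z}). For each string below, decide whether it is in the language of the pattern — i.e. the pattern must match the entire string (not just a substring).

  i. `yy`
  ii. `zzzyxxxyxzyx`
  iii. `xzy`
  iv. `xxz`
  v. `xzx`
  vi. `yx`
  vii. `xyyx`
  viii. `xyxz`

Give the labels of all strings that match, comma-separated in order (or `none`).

i → no match
ii → no match
iii → no match
iv → no match
v → no match
vi → no match
vii → no match
viii → no match

none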